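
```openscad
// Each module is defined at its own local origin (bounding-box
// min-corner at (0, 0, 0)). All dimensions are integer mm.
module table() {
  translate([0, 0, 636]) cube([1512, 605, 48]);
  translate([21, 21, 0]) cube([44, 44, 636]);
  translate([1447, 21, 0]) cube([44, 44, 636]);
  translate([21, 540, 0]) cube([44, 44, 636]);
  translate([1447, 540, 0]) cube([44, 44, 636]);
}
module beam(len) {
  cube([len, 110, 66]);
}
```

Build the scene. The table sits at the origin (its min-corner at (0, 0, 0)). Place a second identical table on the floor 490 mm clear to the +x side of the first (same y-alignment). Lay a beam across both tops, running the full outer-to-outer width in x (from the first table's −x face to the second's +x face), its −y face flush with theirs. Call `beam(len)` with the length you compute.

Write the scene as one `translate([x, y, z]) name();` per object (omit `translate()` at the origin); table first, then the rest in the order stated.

table();
translate([2002, 0, 0]) table();
translate([0, 0, 684]) beam(3514);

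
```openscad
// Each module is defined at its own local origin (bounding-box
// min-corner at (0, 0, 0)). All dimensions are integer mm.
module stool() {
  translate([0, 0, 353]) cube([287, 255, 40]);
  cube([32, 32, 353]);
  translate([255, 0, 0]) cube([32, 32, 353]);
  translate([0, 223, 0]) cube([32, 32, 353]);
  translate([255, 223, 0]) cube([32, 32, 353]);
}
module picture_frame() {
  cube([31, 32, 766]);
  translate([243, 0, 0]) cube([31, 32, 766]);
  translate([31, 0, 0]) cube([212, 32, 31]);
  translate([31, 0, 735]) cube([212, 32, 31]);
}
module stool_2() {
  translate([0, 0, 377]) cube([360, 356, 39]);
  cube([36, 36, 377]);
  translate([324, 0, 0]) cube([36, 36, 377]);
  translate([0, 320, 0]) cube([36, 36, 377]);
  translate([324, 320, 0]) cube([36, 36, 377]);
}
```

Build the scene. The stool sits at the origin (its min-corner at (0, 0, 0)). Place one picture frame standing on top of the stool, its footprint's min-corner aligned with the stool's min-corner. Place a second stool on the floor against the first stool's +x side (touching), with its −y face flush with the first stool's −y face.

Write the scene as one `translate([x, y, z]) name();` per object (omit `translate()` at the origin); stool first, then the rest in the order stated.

stool();
translate([0, 0, 393]) picture_frame();
translate([287, 0, 0]) stool_2();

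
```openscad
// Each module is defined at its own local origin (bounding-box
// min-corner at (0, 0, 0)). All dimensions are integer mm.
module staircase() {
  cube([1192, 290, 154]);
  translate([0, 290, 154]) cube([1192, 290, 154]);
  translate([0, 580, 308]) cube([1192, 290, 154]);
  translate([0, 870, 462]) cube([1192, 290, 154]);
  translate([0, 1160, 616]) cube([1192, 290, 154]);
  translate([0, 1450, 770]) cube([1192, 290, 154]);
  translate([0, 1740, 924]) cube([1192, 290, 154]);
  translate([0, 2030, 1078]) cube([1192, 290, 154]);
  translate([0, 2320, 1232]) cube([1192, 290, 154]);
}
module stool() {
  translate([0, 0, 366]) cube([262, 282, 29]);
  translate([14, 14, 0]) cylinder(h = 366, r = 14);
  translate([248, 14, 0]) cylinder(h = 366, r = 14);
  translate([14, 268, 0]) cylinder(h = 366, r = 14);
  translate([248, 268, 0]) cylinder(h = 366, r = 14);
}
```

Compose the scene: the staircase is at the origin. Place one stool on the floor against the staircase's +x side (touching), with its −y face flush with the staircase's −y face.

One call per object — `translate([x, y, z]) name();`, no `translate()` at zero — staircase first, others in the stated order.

staircase();
translate([1192, 0, 0]) stool();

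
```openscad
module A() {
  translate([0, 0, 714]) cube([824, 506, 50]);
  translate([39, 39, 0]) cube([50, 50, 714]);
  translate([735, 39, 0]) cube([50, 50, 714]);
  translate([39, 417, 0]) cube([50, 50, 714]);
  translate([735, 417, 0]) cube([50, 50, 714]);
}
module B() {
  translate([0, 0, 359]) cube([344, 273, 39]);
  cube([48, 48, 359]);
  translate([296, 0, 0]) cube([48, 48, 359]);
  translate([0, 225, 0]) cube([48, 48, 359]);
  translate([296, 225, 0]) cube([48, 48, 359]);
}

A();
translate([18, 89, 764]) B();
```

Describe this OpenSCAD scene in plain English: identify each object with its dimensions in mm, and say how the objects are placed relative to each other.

A is a table with a 824×506 mm rectangular top, 50 mm thick, top surface at z = 764 mm, supported by four 50×50 mm square legs, each inset 39 mm from the nearest pair of top edges, running from the floor.

B is a four-legged stool. The seat is 344×273 mm, 39 mm thick, top at z = 398 mm. It stands on four square legs, each 48×48 mm in cross-section, from z = 0 to the seat underside, each flush with a corner of the seat.

The stool is on top of the table.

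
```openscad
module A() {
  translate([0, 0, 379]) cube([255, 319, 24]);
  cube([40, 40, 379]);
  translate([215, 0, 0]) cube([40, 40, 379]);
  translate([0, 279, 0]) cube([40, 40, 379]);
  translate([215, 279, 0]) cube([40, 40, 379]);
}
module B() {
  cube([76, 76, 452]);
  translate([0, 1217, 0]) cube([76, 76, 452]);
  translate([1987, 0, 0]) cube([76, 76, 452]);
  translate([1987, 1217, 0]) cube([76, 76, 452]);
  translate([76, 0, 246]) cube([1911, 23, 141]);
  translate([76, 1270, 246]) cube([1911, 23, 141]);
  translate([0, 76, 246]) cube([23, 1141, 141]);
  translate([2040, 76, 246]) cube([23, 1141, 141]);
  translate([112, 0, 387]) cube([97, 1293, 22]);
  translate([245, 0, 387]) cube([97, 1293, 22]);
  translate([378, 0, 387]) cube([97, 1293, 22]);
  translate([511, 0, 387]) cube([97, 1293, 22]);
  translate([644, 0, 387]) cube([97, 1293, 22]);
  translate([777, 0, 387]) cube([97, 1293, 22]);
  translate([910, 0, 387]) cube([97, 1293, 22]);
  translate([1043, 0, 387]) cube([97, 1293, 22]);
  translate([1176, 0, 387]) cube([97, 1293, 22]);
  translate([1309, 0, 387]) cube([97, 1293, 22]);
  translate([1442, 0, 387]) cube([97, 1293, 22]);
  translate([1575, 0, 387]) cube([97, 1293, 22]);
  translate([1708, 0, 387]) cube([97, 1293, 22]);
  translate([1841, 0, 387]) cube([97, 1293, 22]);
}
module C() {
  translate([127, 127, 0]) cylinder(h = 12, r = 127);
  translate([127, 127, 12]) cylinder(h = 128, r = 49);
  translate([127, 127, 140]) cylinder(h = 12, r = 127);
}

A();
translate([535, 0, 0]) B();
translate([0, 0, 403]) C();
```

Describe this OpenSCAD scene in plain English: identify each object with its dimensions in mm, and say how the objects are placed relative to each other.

A is a simple wooden stool: a rectangular seat 255 mm (x) by 319 mm (y), 24 mm thick, top face at z = 403 mm, on four square legs, each 40×40 mm in cross-section. The legs rest on z = 0, each flush with a corner of the seat.

B is a bed frame 2063 mm long (x) by 1293 mm wide (y). Four 76×76 mm corner posts, 452 mm tall, at the corners of the footprint. Four rails of 23 mm thickness and 141 mm height run between adjacent posts with their undersides at z = 246 mm, their outer faces flush with the outside of the frame (the two x-running rails run between the posts' inner faces; the two y-running rails run between the posts' inner faces). 14 slats, each 97 mm wide (x) and 22 mm thick, lie across the top of the two x-running rails, running the full 1293 mm width of the frame in y; the slats are evenly spaced along x between the inner faces of the end posts with equal gaps (rounded down to the nearest mm) at the −x end and between each pair — any rounding remainder accumulates at the +x end.

C is a spool: two coaxial disc flanges of radius 127 mm and thickness 12 mm, joined by a core cylinder of radius 49 mm and height 128 mm. The lower flange rests on z = 0 and the three cylinders share a vertical axis.

The bed frame is on the floor beside the stool on its +x side. The spool is on top of the stool.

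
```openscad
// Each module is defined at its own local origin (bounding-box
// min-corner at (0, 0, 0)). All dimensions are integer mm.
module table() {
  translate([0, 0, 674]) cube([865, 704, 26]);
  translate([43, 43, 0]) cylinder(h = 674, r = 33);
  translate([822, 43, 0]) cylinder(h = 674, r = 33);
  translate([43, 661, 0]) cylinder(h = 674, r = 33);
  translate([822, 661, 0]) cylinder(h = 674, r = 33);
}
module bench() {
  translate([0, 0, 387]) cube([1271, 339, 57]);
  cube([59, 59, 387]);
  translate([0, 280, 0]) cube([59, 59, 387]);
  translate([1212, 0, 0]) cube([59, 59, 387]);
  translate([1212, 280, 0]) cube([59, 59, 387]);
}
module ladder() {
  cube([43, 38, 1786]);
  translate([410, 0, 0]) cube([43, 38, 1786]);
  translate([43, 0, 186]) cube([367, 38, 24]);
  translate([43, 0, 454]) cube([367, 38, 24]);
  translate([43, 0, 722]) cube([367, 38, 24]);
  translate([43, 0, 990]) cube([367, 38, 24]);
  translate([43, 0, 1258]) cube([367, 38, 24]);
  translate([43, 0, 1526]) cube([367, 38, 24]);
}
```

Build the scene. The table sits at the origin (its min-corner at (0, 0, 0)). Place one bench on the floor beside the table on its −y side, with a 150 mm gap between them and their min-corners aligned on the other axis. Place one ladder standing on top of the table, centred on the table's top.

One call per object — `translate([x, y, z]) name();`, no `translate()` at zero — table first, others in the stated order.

table();
translate([0, -489, 0]) bench();
translate([206, 333, 700]) ladder();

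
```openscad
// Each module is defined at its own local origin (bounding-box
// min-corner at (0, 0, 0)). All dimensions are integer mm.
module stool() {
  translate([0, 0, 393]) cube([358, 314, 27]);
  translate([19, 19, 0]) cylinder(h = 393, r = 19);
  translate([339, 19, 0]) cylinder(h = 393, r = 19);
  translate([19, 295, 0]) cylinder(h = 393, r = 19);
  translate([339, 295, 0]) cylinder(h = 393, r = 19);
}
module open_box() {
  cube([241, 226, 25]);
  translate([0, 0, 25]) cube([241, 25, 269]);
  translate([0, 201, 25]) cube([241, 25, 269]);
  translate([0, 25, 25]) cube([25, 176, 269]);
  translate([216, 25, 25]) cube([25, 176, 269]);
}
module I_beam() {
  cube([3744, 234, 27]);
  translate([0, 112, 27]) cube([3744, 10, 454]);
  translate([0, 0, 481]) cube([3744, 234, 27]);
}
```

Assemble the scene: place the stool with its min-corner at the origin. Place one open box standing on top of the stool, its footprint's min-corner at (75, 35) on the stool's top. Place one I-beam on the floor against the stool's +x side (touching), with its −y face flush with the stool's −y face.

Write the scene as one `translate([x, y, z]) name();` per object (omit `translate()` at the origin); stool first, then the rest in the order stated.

stool();
translate([75, 35, 420]) open_box();
translate([358, 0, 0]) I_beam();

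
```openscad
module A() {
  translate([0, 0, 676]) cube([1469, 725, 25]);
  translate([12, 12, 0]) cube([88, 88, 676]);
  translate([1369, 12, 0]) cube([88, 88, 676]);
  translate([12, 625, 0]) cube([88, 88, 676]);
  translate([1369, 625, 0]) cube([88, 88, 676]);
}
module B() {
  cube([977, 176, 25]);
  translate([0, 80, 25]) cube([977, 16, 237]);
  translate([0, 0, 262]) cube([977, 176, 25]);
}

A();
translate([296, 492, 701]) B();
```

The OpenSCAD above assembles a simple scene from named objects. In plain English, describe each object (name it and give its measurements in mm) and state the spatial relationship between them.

A is a table: top 1469 mm (x) × 725 mm (y), 25 mm thick, upper face at z = 701 mm, on four 88×88 mm square legs, each inset 12 mm from the nearest pair of top edges, running from z = 0 to the bottom of the top.

B is an I-beam lying along x, 977 mm long. Overall section height 287 mm. Two flanges 176 mm wide (y) and 25 mm thick, one on the floor and one at the top; a web 16 mm thick runs between them, centred on the flange width.

The I-beam is on top of the table.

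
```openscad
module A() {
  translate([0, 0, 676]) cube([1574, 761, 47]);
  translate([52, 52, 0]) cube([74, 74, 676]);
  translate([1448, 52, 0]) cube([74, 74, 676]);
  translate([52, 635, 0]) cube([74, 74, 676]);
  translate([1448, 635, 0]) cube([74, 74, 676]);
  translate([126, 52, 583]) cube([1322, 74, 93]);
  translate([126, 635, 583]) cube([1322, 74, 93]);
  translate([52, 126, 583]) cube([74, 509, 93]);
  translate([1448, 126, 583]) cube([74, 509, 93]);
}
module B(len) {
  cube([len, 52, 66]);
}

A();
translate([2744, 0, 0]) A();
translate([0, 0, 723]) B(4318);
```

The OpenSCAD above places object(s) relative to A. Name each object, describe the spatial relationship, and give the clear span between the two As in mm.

A is a table. B is a beam. A beam spans the tops of two tables. The clear span between the two tables is 1170 mm.

Second table starts at x = 2744; first ends at x = 1574; clear span = 2744 − 1574 = 1170 mm.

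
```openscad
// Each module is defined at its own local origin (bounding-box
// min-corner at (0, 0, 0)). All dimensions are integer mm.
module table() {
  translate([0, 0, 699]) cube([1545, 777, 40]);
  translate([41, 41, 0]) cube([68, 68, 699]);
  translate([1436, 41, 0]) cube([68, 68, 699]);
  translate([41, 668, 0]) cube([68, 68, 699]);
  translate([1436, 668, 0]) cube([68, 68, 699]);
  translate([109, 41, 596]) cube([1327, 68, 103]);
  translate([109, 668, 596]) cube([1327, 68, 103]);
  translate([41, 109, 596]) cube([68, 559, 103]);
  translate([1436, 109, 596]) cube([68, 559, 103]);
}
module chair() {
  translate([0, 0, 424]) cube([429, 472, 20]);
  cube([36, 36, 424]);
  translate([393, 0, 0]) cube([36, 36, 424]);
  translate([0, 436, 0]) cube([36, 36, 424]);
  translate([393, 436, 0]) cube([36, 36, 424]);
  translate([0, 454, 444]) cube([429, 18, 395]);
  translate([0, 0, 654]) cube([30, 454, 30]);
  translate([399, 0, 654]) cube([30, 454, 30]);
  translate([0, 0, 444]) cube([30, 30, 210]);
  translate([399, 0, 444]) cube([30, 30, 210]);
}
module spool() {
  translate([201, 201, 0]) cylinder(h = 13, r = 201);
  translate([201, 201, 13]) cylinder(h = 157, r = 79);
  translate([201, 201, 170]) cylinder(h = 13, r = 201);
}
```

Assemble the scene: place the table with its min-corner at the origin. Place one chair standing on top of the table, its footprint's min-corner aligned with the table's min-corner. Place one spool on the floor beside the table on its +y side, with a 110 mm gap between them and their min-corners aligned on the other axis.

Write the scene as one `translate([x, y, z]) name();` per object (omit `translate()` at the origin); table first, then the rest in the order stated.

table();
translate([0, 0, 739]) chair();
translate([0, 887, 0]) spool();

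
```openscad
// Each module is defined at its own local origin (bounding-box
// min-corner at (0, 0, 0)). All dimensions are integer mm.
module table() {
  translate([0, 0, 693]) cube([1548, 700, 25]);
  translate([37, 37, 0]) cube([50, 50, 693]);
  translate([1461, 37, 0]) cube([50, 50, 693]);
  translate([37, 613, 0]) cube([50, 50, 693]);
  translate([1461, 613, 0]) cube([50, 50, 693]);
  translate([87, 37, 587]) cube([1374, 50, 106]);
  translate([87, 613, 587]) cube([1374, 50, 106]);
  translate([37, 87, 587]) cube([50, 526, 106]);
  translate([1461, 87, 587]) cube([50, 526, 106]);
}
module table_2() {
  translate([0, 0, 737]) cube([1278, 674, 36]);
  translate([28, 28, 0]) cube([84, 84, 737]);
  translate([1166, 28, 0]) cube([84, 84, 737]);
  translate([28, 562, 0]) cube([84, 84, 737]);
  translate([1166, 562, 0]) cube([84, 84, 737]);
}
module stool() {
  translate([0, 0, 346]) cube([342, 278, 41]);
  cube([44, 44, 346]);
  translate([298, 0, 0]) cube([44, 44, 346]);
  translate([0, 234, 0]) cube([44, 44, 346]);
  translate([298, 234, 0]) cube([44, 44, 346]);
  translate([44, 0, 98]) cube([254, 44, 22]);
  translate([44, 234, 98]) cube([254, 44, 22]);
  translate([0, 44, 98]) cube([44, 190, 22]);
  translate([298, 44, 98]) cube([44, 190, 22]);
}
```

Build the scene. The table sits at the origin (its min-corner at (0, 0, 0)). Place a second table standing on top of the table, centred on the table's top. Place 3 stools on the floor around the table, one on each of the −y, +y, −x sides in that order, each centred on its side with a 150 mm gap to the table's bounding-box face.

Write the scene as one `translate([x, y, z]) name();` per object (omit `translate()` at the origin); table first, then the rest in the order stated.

table();
translate([135, 13, 718]) table_2();
translate([603, -428, 0]) stool();
translate([603, 850, 0]) stool();
translate([-492, 211, 0]) stool();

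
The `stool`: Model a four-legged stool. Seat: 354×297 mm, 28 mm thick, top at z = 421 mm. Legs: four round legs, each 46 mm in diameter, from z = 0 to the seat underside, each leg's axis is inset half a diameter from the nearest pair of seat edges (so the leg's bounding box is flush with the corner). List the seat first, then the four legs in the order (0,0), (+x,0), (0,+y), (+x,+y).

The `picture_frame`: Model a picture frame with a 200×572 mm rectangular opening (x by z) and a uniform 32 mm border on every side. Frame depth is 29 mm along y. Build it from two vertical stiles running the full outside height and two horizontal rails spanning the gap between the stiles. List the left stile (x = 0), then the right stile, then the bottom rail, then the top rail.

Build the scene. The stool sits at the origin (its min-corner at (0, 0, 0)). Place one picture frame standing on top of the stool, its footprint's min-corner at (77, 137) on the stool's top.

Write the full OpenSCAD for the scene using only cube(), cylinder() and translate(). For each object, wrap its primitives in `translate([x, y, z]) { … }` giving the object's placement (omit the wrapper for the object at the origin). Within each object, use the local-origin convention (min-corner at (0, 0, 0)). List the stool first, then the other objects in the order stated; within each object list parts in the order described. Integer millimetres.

translate([0, 0, 393]) cube([354, 297, 28]);
translate([23, 23, 0]) cylinder(h = 393, r = 23);
translate([331, 23, 0]) cylinder(h = 393, r = 23);
translate([23, 274, 0]) cylinder(h = 393, r = 23);
translate([331, 274, 0]) cylinder(h = 393, r = 23);
translate([77, 137, 421]) {
  cube([32, 29, 636]);
  translate([232, 0, 0]) cube([32, 29, 636]);
  translate([32, 0, 0]) cube([200, 29, 32]);
  translate([32, 0, 604]) cube([200, 29, 32]);
}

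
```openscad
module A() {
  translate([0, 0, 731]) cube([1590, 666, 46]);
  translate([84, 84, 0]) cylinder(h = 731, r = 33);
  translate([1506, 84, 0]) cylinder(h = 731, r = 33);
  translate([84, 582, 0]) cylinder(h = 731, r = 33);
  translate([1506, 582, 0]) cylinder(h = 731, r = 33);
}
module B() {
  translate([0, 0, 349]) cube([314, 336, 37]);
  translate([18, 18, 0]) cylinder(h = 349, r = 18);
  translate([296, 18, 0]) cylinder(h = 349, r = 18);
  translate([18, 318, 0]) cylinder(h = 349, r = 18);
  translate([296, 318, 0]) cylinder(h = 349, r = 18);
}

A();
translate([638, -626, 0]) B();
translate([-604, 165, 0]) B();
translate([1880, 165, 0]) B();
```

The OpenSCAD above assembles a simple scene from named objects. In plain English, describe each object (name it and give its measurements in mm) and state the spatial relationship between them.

A is a table: top 1590 mm (x) × 666 mm (y), 46 mm thick, upper face at z = 777 mm, on four round legs of 66 mm diameter, each leg's bounding box inset 51 mm from the nearest pair of top edges, running from z = 0 to the bottom of the top.

B is a four-legged stool. The seat is a 314×336×37 mm slab whose top surface is at z = 386 mm; four round legs, each 36 mm in diameter, run from the floor (z = 0) to the underside of the seat, each leg's axis is inset half a diameter from the nearest pair of seat edges (so the leg's bounding box is flush with the corner).

Three stools sit around the table at the −y, −x, +x sides.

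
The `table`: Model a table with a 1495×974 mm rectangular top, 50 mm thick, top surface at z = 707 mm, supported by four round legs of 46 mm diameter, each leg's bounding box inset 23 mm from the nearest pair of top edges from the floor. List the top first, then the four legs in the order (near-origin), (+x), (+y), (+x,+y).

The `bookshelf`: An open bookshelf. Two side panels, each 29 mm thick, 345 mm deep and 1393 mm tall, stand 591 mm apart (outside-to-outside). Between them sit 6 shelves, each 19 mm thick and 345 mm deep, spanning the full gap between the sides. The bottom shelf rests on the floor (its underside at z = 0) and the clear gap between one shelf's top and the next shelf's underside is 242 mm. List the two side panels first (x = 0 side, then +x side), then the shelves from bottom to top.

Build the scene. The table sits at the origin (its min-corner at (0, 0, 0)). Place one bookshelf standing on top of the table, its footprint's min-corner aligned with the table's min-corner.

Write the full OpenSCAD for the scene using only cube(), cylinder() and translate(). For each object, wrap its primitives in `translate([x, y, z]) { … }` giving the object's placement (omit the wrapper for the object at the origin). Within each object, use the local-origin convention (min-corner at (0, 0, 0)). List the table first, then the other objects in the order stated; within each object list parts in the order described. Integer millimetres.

translate([0, 0, 657]) cube([1495, 974, 50]);
translate([46, 46, 0]) cylinder(h = 657, r = 23);
translate([1449, 46, 0]) cylinder(h = 657, r = 23);
translate([46, 928, 0]) cylinder(h = 657, r = 23);
translate([1449, 928, 0]) cylinder(h = 657, r = 23);
translate([0, 0, 707]) {
  cube([29, 345, 1393]);
  translate([562, 0, 0]) cube([29, 345, 1393]);
  translate([29, 0, 0]) cube([533, 345, 19]);
  translate([29, 0, 261]) cube([533, 345, 19]);
  translate([29, 0, 522]) cube([533, 345, 19]);
  translate([29, 0, 783]) cube([533, 345, 19]);
  translate([29, 0, 1044]) cube([533, 345, 19]);
  translate([29, 0, 1305]) cube([533, 345, 19]);
}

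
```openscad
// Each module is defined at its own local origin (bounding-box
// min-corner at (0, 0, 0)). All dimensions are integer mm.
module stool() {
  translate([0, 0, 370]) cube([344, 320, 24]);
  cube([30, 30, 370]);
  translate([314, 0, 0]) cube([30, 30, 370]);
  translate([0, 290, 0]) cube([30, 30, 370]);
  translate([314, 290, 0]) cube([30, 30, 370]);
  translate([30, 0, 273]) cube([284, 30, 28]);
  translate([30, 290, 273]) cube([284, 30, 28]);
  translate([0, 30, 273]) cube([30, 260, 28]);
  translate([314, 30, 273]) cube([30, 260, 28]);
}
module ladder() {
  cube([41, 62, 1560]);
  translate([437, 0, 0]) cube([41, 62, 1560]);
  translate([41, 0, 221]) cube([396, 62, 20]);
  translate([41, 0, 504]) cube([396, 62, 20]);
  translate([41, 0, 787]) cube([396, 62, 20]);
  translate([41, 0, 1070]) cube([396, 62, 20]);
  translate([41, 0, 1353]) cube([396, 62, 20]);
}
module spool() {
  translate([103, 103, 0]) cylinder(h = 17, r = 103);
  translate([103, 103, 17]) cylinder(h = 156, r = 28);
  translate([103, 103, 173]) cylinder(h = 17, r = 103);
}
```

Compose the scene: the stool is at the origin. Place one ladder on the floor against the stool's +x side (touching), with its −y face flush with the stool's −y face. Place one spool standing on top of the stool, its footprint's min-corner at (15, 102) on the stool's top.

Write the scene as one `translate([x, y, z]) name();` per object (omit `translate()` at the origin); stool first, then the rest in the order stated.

stool();
translate([344, 0, 0]) ladder();
translate([15, 102, 394]) spool();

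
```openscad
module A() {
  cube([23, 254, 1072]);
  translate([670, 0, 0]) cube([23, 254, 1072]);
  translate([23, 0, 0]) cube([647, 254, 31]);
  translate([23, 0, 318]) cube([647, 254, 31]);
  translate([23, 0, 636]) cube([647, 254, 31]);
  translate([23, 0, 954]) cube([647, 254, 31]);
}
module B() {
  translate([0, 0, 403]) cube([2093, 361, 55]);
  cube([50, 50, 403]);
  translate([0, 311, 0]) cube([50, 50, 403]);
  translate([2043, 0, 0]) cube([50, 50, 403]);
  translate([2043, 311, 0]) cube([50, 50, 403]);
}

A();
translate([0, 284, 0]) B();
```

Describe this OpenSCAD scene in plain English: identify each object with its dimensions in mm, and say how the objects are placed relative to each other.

A is a bookshelf 693 mm wide overall, 254 mm deep and 1072 mm tall. The two sides are 23 mm thick vertical panels. 4 horizontal shelves of 31 mm thickness span between the inner faces of the sides; the lowest shelf sits on the floor and shelves are stacked with a clear vertical gap of 287 mm between each pair.

B is a bench: a 2093×361 mm seat slab, 55 mm thick, top at z = 458 mm, on four 50×50 mm square legs flush with the seat corners and standing on z = 0.

The bench is on the floor beside the bookshelf on its +y side.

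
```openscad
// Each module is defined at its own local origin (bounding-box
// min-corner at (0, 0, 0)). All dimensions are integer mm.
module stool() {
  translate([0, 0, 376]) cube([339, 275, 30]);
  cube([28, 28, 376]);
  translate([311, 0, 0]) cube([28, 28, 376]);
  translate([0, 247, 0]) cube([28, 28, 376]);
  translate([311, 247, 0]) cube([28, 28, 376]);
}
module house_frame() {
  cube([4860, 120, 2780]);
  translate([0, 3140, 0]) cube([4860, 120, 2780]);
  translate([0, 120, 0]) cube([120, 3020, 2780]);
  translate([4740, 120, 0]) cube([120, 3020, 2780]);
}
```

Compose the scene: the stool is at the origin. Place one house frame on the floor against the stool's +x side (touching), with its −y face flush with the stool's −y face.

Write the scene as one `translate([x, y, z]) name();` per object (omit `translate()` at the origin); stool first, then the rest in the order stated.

stool();
translate([339, 0, 0]) house_frame();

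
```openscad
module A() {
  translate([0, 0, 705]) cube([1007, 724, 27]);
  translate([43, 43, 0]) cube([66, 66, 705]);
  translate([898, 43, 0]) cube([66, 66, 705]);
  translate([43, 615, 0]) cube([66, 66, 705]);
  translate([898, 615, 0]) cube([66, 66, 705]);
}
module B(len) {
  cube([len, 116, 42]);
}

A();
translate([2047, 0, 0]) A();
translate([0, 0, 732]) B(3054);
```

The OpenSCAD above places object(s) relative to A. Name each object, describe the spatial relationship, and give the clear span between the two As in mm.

A is a table. B is a beam. A beam spans the tops of two tables. The clear span between the two tables is 1040 mm.

Second table starts at x = 2047; first ends at x = 1007; clear span = 2047 − 1007 = 1040 mm.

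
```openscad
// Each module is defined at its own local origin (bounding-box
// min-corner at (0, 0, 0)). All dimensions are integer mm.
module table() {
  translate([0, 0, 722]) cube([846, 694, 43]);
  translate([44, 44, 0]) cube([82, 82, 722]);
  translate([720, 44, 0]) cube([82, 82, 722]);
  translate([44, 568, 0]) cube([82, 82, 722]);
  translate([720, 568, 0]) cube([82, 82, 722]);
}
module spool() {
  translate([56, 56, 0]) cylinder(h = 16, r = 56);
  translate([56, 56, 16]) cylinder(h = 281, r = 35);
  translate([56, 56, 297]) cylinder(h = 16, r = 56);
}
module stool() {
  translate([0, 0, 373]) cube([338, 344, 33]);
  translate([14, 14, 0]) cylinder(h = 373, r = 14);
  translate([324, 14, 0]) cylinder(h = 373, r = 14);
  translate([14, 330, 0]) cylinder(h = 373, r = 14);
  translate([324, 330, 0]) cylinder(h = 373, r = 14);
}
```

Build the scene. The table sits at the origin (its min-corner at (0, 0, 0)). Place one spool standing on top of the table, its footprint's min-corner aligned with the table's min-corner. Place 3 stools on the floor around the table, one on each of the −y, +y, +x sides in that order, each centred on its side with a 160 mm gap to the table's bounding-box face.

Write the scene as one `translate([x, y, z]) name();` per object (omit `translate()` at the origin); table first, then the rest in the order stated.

table();
translate([0, 0, 765]) spool();
translate([254, -504, 0]) stool();
translate([254, 854, 0]) stool();
translate([1006, 175, 0]) stool();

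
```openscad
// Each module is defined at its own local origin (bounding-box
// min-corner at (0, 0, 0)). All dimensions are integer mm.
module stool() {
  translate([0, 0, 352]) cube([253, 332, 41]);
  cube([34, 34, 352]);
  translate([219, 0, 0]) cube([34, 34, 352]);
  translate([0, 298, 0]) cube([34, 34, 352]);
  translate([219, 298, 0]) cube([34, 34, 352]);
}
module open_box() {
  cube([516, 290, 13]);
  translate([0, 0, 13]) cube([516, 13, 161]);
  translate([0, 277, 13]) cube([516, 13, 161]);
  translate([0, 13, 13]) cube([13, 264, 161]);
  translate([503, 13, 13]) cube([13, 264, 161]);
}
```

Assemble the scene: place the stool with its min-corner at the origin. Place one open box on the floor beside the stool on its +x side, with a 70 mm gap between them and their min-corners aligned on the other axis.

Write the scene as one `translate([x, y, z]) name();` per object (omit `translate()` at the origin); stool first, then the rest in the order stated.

stool();
translate([323, 0, 0]) open_box();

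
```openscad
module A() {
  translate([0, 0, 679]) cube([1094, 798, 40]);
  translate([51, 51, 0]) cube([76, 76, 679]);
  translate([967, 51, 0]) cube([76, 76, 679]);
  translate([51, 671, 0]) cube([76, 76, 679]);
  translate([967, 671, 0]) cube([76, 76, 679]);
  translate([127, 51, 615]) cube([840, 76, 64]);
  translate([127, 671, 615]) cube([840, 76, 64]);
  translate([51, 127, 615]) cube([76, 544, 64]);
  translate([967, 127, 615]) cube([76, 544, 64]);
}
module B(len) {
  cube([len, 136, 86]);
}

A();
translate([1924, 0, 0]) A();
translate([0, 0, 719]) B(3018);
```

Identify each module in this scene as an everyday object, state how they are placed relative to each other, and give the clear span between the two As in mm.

Second table starts at x = 1924; first ends at x = 1094; clear span = 1924 − 1094 = 830 mm.

A is a table. B is a beam. A beam spans the tops of two tables. The clear span between the two tables is 830 mm.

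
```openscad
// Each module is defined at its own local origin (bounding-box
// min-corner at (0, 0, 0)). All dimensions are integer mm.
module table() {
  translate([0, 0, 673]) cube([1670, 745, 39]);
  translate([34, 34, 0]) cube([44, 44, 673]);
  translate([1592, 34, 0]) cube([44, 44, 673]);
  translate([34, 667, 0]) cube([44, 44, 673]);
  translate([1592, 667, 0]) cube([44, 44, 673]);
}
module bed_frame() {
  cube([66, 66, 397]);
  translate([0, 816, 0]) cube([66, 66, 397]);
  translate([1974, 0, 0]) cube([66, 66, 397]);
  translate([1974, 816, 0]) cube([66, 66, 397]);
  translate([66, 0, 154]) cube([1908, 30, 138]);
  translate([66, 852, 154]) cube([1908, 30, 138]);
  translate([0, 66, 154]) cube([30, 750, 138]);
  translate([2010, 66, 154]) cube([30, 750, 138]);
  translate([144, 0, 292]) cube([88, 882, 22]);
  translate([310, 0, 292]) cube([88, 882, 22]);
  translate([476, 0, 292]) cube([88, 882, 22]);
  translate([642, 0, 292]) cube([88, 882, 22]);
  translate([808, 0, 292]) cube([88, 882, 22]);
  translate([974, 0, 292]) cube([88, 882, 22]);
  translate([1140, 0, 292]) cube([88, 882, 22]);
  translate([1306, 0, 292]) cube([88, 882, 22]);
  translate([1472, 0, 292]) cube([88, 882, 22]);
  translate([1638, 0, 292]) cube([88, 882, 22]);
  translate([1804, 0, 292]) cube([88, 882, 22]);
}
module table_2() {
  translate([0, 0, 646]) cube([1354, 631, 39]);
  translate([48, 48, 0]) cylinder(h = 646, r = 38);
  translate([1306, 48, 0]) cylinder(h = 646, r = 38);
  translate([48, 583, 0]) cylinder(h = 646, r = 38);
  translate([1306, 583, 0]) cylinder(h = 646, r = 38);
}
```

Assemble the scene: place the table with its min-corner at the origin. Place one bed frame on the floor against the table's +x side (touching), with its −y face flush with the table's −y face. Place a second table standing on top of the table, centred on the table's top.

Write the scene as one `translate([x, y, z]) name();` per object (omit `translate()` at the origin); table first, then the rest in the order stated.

table();
translate([1670, 0, 0]) bed_frame();
translate([158, 57, 712]) table_2();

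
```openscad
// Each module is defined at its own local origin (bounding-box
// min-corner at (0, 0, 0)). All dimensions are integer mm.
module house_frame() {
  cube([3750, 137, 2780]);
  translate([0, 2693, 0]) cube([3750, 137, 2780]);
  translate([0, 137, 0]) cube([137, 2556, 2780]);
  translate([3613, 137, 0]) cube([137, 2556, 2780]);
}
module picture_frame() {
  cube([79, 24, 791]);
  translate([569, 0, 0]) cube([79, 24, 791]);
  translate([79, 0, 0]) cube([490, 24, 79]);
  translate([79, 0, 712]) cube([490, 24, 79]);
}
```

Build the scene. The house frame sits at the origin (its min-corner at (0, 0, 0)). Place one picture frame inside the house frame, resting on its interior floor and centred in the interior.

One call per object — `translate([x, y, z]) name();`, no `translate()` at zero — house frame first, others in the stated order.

house_frame();
translate([1551, 1403, 0]) picture_frame();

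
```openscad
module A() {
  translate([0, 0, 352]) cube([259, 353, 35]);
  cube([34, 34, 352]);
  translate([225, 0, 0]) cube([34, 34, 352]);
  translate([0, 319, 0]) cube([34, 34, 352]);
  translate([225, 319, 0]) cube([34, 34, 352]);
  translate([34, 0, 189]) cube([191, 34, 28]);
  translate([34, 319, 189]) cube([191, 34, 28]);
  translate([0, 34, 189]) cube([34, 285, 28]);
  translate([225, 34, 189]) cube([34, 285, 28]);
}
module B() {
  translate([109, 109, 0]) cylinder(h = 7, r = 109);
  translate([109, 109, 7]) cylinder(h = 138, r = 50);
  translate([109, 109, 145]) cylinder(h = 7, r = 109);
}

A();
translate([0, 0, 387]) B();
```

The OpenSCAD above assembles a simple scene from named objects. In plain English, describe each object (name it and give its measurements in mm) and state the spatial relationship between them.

A is a four-legged stool. The seat is a 259×353×35 mm slab whose top surface is at z = 387 mm; four square legs, each 34×34 mm in cross-section, run from the floor (z = 0) to the underside of the seat, each flush with a corner of the seat. Four stretchers, 34 mm wide and 28 mm tall, connect adjacent legs with their undersides at z = 189 mm, each running between the inner faces of the legs it joins and aligned with the legs' outer faces on the other axis.

B is a spool: two coaxial disc flanges of radius 109 mm and thickness 7 mm, joined by a core cylinder of radius 50 mm and height 138 mm. The lower flange rests on z = 0 and the three cylinders share a vertical axis.

The spool is on top of the stool.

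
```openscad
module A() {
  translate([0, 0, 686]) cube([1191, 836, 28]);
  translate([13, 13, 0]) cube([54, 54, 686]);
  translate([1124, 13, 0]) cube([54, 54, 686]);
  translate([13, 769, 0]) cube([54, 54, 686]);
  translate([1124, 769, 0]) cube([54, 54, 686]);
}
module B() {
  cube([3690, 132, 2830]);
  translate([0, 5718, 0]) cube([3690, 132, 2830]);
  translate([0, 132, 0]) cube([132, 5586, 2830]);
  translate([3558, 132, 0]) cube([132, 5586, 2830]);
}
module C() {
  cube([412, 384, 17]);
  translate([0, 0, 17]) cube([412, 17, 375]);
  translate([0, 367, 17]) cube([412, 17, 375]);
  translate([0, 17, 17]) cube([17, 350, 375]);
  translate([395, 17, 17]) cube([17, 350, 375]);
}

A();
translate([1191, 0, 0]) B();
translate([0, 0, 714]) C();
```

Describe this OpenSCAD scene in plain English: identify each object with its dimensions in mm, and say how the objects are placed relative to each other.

A is a table: top 1191 mm (x) × 836 mm (y), 28 mm thick, upper face at z = 714 mm, on four 54×54 mm square legs, each inset 13 mm from the nearest pair of top edges, running from z = 0 to the bottom of the top.

B is a box-shaped house frame (walls only): outside footprint 3690×5850 mm, wall height 2830 mm, wall thickness 132 mm. The two y-facing walls run the full x-width; the two x-facing walls fit between the inner faces of the y-facing walls.

C is an open-topped rectangular box: outside dimensions 412×384×392 mm, with a uniform wall and base thickness of 17 mm. The base is a full 412×384 slab on the floor; four walls sit on top of the base. The front and back walls (the −y and +y sides) span the full width; the two side walls fit between them.

The house frame is against the table's +x side, with their −y faces flush. The open box is on top of the table.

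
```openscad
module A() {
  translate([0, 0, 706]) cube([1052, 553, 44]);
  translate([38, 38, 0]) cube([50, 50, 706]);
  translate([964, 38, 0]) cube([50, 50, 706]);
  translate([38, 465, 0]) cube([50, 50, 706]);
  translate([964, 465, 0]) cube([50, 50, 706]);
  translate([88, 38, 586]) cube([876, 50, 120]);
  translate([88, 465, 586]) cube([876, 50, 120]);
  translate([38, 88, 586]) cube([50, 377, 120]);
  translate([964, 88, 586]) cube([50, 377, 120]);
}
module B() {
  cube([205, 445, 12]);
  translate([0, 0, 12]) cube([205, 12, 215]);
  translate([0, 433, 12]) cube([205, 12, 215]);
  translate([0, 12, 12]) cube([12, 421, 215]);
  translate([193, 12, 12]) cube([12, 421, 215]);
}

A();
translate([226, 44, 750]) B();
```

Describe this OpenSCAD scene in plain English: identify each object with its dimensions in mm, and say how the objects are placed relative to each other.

A is a rectangular dining table. The top is 1052×553×44 mm with its upper surface at z = 750 mm. It stands on four 50×50 mm square legs, each inset 38 mm from the nearest pair of top edges, running from the floor to the underside of the top. Four apron rails, 50 mm thick and 120 mm tall, run between adjacent legs with their top edges flush with the underside of the top and their outer faces flush with the legs' outer faces.

B is an open-topped rectangular box: outside dimensions 205×445×227 mm, with a uniform wall and base thickness of 12 mm. The base is a full 205×445 slab on the floor; four walls sit on top of the base. The front and back walls (the −y and +y sides) span the full width; the two side walls fit between them.

The open box is on top of the table.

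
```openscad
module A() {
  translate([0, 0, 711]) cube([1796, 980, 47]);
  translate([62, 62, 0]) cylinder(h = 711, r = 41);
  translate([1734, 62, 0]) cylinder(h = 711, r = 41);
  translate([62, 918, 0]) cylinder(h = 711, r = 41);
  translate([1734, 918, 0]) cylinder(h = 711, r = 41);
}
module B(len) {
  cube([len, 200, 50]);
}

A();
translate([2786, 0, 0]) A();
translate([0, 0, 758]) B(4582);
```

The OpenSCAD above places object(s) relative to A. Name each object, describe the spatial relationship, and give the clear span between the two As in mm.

A is a table. B is a beam. A beam spans the tops of two tables. The clear span between the two tables is 990 mm.

Second table starts at x = 2786; first ends at x = 1796; clear span = 2786 − 1796 = 990 mm.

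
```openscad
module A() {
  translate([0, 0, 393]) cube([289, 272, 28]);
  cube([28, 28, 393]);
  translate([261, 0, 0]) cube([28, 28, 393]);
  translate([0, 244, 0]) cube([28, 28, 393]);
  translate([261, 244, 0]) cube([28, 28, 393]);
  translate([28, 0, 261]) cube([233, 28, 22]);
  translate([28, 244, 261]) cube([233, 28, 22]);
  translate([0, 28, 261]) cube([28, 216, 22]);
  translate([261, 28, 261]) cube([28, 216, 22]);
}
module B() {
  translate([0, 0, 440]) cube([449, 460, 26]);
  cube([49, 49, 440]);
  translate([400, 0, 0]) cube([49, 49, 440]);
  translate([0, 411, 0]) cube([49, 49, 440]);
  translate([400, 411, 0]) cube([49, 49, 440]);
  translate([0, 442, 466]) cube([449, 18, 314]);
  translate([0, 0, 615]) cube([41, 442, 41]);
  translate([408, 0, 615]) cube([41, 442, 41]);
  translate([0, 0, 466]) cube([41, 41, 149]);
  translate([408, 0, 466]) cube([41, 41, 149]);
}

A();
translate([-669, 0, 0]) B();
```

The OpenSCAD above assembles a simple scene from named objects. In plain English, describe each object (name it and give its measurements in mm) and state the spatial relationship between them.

A is a simple wooden stool: a rectangular seat 289 mm (x) by 272 mm (y), 28 mm thick, top face at z = 421 mm, on four square legs, each 28×28 mm in cross-section. The legs rest on z = 0, each flush with a corner of the seat. Four stretchers, 28 mm wide and 22 mm tall, connect adjacent legs with their undersides at z = 261 mm, each running between the inner faces of the legs it joins and aligned with the legs' outer faces on the other axis.

B is a chair: 449×460 mm seat, 26 mm thick, top at z = 466 mm, on four 49 mm square corner legs flush with the seat edges. A 18 mm thick backrest slab spans the full seat width, extending 314 mm above the seat top, its back face flush with the seat's +y edge. Two armrests of 41×41 mm section run along each side from the seat's front edge to the front of the backrest, top faces 190 mm above the seat top and outer faces flush with the seat's x-edges; a 41×41 mm post under the front of each armrest stands on the seat at the front corner.

The chair is on the floor beside the stool on its −x side.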